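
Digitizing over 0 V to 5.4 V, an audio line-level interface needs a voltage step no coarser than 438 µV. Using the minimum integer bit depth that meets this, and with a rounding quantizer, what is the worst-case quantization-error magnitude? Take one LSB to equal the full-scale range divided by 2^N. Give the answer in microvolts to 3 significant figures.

Span = 5.4 V.
Levels needed ≥ 5.4/438 µV = 12330. 2^14 = 16384 suffices, so N_min = 14.
One LSB is 5.4 V / 16384 = 329.59 µV.
|e|_max = LSB/2 = 165 µV.

165 µV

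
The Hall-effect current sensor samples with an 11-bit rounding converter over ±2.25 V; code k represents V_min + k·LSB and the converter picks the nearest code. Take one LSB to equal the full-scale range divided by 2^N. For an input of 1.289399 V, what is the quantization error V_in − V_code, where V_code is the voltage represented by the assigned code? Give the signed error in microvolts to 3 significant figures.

Span: 2.25 V − (-2.25 V) = 4.5 V. LSB = 4.5 V / 2^11 ≈ 2.197 mV.
(V_in − V_min)/LSB = (1.289399 − (-2.25)) × 2048/4.5 = 1610.8198 → nearest code k = 1611.
V_code = -2.25 + (1611/2048) × 4.5 = 1.289794922 V.
Error = V_in − V_code = 1.289399 − (1.289794922) = −396 µV.

−396 µV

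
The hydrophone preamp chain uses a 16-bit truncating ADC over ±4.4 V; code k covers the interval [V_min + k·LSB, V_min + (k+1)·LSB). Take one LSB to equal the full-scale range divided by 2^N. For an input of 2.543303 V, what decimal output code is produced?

Range = 4.4 − (-4.4) = 8.8 V. LSB = 8.8 V / 2^16 ≈ 134.3 µV.
V_in − V_min = 2.543303 − (-4.4) = 6.943303 V.
Divide by LSB: 6.943303 × 65536/8.8 = 51708.6711.
Truncating gives code 51708.

51708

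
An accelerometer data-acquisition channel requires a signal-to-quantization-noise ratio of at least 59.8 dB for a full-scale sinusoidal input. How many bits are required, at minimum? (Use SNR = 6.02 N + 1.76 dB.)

10 bits

Required N = ⌈(59.8 − 1.76)/6.02⌉ = ⌈9.641⌉ = 10.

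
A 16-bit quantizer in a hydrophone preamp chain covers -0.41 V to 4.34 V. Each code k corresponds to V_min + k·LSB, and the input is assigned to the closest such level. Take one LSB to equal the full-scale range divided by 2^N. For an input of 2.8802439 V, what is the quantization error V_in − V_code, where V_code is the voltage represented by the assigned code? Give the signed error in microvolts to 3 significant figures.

Span: 4.34 V − (-0.41 V) = 4.75 V. LSB = 4.75 V / 2^16 ≈ 72.48 µV.
(2.8802439 − (-0.41)) / LSB = 3.2902439 × 65536/4.75 = 45395.6683. Nearest integer: k = 45396.
V_code = V_min + k × range/2^16 = -0.41 + 45396 × 4.75/65536 = 2.8802679443 V.
V_in − V_code = 2.8802439 − (2.8802679443) = −24.0 µV.

−24.0 µV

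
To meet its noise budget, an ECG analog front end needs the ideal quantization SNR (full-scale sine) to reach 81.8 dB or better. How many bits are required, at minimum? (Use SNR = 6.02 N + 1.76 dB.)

Required N = ⌈(81.8 − 1.76)/6.02⌉ = ⌈13.296⌉ = 14.

14 bits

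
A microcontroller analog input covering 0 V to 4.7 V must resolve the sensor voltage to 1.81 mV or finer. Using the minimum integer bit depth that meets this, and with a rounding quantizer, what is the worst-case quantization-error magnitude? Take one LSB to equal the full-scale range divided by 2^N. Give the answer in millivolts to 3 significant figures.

0.574 mV

V_FS = 4.7 V.
Required number of levels: 4.7/1.81 mV = 2596.7; smallest N with 2^N ≥ that is 12.
LSB = 4.7 V ÷ 2^12 = 4.7/4096 V = 1.1475 mV.
Max error for round-to-nearest is LSB/2 = 0.574 mV.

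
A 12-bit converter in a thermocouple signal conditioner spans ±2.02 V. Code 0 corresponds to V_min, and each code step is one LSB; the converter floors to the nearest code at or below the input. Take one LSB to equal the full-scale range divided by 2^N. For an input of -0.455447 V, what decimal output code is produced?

Full-scale range = 2.02 V − (-2.02 V) = 4.04 V. LSB = 4.04 V / 2^12 ≈ 0.9863 mV.
V_in − V_min = -0.455447 − (-2.02) = 1.564553 V.
Divide by LSB: 1.564553 × 4096/4.04 = 1586.2399.
Truncating gives code 1586.

1586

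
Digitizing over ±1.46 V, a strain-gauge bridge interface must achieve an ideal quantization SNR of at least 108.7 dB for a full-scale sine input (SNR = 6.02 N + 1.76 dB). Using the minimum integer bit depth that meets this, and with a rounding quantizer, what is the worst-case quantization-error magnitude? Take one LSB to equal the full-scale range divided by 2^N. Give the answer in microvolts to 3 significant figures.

5.57 µV

Full-scale range = 1.46 V − (-1.46 V) = 2.92 V.
Required N = ⌈(108.7 − 1.76)/6.02⌉ = ⌈17.764⌉ = 18.
One LSB is 2.92 V / 262144 = 11.139 µV.
|e|_max = LSB/2 = 5.57 µV.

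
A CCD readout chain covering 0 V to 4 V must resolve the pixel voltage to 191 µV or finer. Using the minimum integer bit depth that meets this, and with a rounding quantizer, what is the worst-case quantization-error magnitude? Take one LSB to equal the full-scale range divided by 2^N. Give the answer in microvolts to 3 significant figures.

61.0 µV

Full-scale range = 4 V.
Need 2^N ≥ 4 V / 191 µV = 20940 → N_min = 15.
Step size = 4/32768 V = 122.07 µV.
Max error for round-to-nearest is LSB/2 = 61.0 µV.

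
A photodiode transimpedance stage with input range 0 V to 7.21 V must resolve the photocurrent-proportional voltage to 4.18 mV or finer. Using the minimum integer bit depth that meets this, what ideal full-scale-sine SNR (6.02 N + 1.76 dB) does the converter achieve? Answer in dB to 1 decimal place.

68.0 dB

Span = 7.21 V.
7.21 V / 4.18 mV = 1725. Since 2^10 = 1024 and 2^11 = 2048, N = 11.
SNR = 6.02 × 11 + 1.76 = 67.98 dB.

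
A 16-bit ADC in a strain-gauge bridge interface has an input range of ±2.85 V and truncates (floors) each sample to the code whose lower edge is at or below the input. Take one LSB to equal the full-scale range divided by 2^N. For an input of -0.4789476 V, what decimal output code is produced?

27261

The full-scale span is 2.85 − (-2.85) = 5.7 V. LSB = 5.7 V / 2^16 ≈ 86.98 µV.
code = ⌊(V_in − V_min)/LSB⌋ = ⌊(V_in − V_min) × 2^16 / range⌋
     = ⌊(-0.4789476 − (-2.85)) × 65536 / 5.7⌋ = ⌊2.3710524 × 65536/5.7⌋
     = ⌊27261.279⌋ = 27261.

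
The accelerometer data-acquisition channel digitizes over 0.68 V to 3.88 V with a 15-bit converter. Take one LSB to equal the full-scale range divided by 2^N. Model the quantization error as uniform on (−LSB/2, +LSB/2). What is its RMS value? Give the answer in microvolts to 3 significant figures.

The full-scale span is 3.88 − (0.68) = 3.2 V.
Step size = 3.2/32768 V = 97.656 µV.
σ_q = LSB/√12 = 97.656 µV/3.4641 = 28.2 µV.

28.2 µV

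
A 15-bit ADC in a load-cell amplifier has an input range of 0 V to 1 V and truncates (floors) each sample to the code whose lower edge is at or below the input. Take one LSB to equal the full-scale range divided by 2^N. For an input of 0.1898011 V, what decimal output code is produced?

V_FS = 1 V. LSB = 1 V / 2^15 ≈ 30.52 µV.
(V_in − V_min) × 2^15/range = (0.1898011 − (0)) × 32768/1 = 6219.402.
Floor → code = 6219.

6219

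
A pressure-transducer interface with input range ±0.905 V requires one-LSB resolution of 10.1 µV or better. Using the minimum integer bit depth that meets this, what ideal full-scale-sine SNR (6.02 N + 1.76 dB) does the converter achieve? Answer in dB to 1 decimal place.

The full-scale span is 0.905 − (-0.905) = 1.81 V.
1.81 V / 10.1 µV = 179200. Since 2^17 = 131072 and 2^18 = 262144, N = 18.
Ideal SNR at N = 18: 6.02·18 + 1.76 = 110.1 dB.

110.1 dB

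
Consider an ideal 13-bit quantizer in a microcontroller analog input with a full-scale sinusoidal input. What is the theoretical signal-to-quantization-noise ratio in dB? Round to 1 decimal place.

80.0 dB

For an ideal N-bit converter with full-scale sine input, SNR = 6.02 N + 1.76 dB. SNR = 6.02 × 13 + 1.76 = 78.26 + 1.76 = 80.02 dB.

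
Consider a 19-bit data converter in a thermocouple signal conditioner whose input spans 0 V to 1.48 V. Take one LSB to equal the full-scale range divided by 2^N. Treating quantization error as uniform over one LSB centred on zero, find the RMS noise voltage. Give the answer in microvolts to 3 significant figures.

0.815 µV

Range is 1.48 V.
Step size = 1.48/524288 V = 2.8229 µV.
V_rms = LSB/√12 = 2.8229 µV / √12 = 0.815 µV.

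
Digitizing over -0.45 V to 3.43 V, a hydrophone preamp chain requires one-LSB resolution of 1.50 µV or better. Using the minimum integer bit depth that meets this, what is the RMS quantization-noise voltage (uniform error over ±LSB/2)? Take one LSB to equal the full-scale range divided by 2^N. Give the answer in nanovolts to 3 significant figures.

Range = 3.43 − (-0.45) = 3.88 V.
Levels needed ≥ 3.88/1.50 µV = 2.587e6. 2^22 = 4194304 suffices, so N_min = 22.
LSB = 3.88 V ÷ 2^22 = 3.88/4194304 V = 0.92506 µV.
V_rms = LSB/√12 = 267 nV.

267 nV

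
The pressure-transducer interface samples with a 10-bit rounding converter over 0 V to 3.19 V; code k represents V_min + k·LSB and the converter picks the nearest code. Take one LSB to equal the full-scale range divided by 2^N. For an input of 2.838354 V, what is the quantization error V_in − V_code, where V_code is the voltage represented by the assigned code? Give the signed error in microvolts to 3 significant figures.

Span = 3.19 V. LSB = 3.19 V / 2^10 ≈ 3.115 mV.
(V_in − V_min)/LSB = (2.838354 − (0)) × 1024/3.19 = 911.1205 → nearest code k = 911.
Reconstructed level: 0 + 911 × 3.19/1024 V = 2.837978516 V.
e = 2.838354 − (2.837978516) = +375 µV.

+375 µV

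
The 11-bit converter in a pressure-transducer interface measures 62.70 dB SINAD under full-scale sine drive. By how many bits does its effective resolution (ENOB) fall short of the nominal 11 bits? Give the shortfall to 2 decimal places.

N_eff = (62.70 − 1.76)/6.02 = 10.1229 bits.
11 − 10.1229 = 0.88 bits below nominal.

0.88 bits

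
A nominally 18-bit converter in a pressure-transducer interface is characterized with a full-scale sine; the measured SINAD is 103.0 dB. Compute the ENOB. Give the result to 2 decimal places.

Inverting SNR = 6.02 N + 1.76: N_eff = (103.0 − 1.76)/6.02 = 16.8173.

16.82 bits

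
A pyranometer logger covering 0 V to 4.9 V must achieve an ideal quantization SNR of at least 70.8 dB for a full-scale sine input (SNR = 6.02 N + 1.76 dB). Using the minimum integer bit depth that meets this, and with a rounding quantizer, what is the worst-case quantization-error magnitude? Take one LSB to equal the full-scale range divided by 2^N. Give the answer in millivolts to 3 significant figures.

0.598 mV

V_FS = 4.9 V.
Solving 6.02 N ≥ 70.8 − 1.76: N ≥ 11.468. Round up → N = 12.
LSB = 4.9 V ÷ 2^12 = 4.9/4096 V = 1.1963 mV.
Max error for round-to-nearest is LSB/2 = 0.598 mV.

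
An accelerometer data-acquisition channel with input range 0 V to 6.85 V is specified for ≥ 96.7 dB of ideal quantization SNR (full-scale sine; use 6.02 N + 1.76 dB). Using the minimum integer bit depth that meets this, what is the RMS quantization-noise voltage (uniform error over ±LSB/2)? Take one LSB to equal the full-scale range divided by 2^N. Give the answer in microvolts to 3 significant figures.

Span = 6.85 V.
N ≥ (96.7 − 1.76)/6.02 = 15.771 → N_min = 16.
LSB = 6.85 V / 2^16 = 104.52 µV.
V_rms = LSB/√12 = 30.2 µV.

30.2 µV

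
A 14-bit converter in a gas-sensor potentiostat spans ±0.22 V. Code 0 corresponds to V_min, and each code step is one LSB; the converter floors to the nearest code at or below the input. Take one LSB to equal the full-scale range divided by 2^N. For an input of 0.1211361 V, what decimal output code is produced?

12702

Full-scale range = 0.22 V − (-0.22 V) = 0.44 V. LSB = 0.44 V / 2^14 ≈ 26.86 µV.
code = ⌊(V_in − V_min)/LSB⌋ = ⌊(V_in − V_min) × 2^14 / range⌋
     = ⌊(0.1211361 − (-0.22)) × 16384 / 0.44⌋ = ⌊0.3411361 × 16384/0.44⌋
     = ⌊12702.668⌋ = 12702.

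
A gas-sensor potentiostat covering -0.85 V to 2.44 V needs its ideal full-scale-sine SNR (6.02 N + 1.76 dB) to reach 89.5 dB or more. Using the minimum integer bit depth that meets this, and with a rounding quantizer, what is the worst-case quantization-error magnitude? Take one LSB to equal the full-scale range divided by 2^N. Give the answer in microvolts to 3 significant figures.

Full-scale range = 2.44 V − (-0.85 V) = 3.29 V.
Solving 6.02 N ≥ 89.5 − 1.76: N ≥ 14.575. Round up → N = 15.
One LSB is 3.29 V / 32768 = 100.40 µV.
Max error for round-to-nearest is LSB/2 = 50.2 µV.

50.2 µV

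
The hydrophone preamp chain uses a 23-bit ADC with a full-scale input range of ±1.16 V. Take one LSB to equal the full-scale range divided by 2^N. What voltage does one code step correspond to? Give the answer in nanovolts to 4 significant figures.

276.6 nV

Full-scale range = 1.16 V − (-1.16 V) = 2.32 V.
Number of codes = 2^23 = 8388608.
LSB = 2.32 V ÷ 2^23 = 2.32/8388608 V = 276.6 nV.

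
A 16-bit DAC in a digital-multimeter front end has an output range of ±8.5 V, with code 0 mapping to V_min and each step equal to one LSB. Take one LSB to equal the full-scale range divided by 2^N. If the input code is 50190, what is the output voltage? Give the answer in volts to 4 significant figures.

Range = 8.5 − (-8.5) = 17 V. LSB = 17 V / 2^16.
V_out = -8.5 + 50190 × (17/65536) V
      = -8.5 + 13.0193 = 4.51926 V.

4.519 V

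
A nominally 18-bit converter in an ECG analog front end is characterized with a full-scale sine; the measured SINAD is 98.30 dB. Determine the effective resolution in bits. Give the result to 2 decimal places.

16.04 bits

ENOB = (98.30 − 1.76)/6.02 = 16.0365 bits.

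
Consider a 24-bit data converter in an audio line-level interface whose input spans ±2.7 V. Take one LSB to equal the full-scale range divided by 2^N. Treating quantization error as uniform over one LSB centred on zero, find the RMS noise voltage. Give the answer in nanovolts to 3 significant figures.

Full-scale range = 2.7 V − (-2.7 V) = 5.4 V.
One LSB is 5.4 V / 16777216 = 321.87 nV.
RMS of a uniform error over width LSB is LSB/√12 = 92.9 nV.

92.9 nV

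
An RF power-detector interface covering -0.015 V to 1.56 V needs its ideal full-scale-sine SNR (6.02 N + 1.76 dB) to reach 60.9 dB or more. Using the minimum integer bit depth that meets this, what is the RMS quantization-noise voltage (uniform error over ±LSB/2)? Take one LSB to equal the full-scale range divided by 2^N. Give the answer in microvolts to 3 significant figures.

444 µV

Range = 1.56 − (-0.015) = 1.575 V.
6.02 N + 1.76 ≥ 60.9 gives N ≥ 9.824, so the minimum integer is 10.
One LSB is 1.575 V / 1024 = 1.5381 mV.
σ_q = LSB/√12 = 1.5381 mV/3.4641 = 444 µV.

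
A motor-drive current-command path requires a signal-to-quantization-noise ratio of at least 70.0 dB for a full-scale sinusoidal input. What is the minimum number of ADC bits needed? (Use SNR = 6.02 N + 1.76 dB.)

Solving 6.02 N ≥ 70.0 − 1.76: N ≥ 11.336. Round up → N = 12.

12 bits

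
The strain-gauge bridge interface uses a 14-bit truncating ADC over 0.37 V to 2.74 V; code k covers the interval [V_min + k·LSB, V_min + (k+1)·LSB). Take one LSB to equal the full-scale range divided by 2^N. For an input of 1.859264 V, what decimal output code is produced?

10295

Range = 2.74 − (0.37) = 2.37 V. LSB = 2.37 V / 2^14 ≈ 144.7 µV.
code = ⌊(V_in − V_min)/LSB⌋ = ⌊(V_in − V_min) × 2^14 / range⌋
     = ⌊(1.859264 − (0.37)) × 16384 / 2.37⌋ = ⌊1.489264 × 16384/2.37⌋
     = ⌊10295.401⌋ = 10295.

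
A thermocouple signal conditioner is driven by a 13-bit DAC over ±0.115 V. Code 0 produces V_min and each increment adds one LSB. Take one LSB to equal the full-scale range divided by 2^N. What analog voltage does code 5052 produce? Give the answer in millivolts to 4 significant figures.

The full-scale span is 0.115 − (-0.115) = 0.23 V. LSB = 0.23 V / 2^13.
V_out = -0.115 + 5052 × (0.23/8192) V
      = -0.115 + 0.141841 = 0.0268408 V.

26.84 mV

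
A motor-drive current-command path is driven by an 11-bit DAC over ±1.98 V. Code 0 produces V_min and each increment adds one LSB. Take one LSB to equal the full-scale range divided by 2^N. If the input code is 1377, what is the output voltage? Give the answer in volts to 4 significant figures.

Range = 1.98 − (-1.98) = 3.96 V. LSB = 3.96 V / 2^11.
Output = V_min + (1377/2048) × range = -1.98 + 0.672363 × 3.96 V
      = -1.98 + 2.66256 = 0.682559 V.

0.6826 V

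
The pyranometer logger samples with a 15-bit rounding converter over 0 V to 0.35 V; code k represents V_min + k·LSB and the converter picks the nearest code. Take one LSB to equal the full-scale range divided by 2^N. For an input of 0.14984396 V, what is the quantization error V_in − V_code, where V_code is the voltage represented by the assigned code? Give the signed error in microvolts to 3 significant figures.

−1.93 µV

Full-scale range = 0.35 V. LSB = 0.35 V / 2^15 ≈ 10.68 µV.
(0.14984396 − (0)) / LSB = 0.14984396 × 32768/0.35 = 14028.8197. Nearest integer: k = 14029.
V_code = V_min + k × range/2^15 = 0 + 14029 × 0.35/32768 = 0.14984588623 V.
V_in − V_code = 0.14984396 − (0.14984588623) = −1.93 µV.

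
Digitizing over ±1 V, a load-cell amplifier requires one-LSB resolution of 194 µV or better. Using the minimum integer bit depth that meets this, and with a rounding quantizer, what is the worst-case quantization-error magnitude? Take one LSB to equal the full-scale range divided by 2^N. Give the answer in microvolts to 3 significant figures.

61.0 µV

Range = 1 − (-1) = 2 V.
2 V / 194 µV = 10310. Since 2^13 = 8192 and 2^14 = 16384, N = 14.
LSB = 2 V ÷ 2^14 = 2/16384 V = 122.07 µV.
Max error for round-to-nearest is LSB/2 = 61.0 µV.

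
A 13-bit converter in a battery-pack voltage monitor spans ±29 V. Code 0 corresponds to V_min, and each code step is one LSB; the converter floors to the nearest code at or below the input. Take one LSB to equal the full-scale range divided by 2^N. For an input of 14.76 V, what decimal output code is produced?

6180

Range = 29 − (-29) = 58 V. LSB = 58 V / 2^13 ≈ 7.080 mV.
V_in − V_min = 14.76 − (-29) = 43.76 V.
Divide by LSB: 43.76 × 8192/58 = 6180.7228.
Truncating gives code 6180.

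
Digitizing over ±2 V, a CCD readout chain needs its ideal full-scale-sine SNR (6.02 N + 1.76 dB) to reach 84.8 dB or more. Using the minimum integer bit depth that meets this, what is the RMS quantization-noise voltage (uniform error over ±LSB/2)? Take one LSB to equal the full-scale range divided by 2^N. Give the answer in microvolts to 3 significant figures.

70.5 µV

The full-scale span is 2 − (-2) = 4 V.
Required N = ⌈(84.8 − 1.76)/6.02⌉ = ⌈13.794⌉ = 14.
LSB = 4 V ÷ 2^14 = 4/16384 V = 244.14 µV.
V_rms = LSB/√12 = 70.5 µV.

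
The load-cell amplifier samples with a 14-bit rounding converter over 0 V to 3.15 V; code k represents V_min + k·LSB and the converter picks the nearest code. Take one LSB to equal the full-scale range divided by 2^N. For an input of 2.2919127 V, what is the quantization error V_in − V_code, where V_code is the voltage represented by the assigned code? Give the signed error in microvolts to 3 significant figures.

Full-scale range = 3.15 V. LSB = 3.15 V / 2^14 ≈ 192.3 µV.
(V_in − V_min)/LSB = (2.2919127 − (0)) × 16384/3.15 = 11920.8564 → nearest code k = 11921.
Reconstructed level: 0 + 11921 × 3.15/16384 V = 2.2919403076 V.
Error = V_in − V_code = 2.2919127 − (2.2919403076) = −27.6 µV.

−27.6 µV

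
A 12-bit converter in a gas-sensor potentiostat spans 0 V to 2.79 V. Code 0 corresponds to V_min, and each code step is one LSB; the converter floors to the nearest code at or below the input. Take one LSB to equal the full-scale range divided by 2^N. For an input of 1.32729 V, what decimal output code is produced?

1948

Range is 2.79 V. LSB = 2.79 V / 2^12 ≈ 0.6812 mV.
code = ⌊(V_in − V_min)/LSB⌋ = ⌊(V_in − V_min) × 2^12 / range⌋
     = ⌊(1.32729 − (0)) × 4096 / 2.79⌋ = ⌊1.32729 × 4096/2.79⌋
     = ⌊1948.595⌋ = 1948.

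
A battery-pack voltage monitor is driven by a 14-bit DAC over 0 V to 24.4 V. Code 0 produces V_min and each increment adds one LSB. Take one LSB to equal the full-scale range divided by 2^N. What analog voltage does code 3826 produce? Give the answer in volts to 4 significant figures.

V_FS = 24.4 V. LSB = 24.4 V / 2^14.
V_out = 0 + 3826 × (24.4/16384) V
      = 0 V + 5.69790 V = 5.69790 V.

5.698 V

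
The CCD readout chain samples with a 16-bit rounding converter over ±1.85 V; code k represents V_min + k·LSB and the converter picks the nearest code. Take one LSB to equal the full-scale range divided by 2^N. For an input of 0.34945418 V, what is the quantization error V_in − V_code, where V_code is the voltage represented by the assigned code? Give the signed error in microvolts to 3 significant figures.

Full-scale range = 1.85 V − (-1.85 V) = 3.7 V. LSB = 3.7 V / 2^16 ≈ 56.46 µV.
Position in LSBs: (0.34945418 − (-1.85)) × 65536/3.7 = 38957.6836; rounding gives k = 38958.
V_code = V_min + k × range/2^16 = -1.85 + 38958 × 3.7/65536 = 0.34947204590 V.
V_in − V_code = 0.34945418 − (0.34947204590) = −17.9 µV.

−17.9 µV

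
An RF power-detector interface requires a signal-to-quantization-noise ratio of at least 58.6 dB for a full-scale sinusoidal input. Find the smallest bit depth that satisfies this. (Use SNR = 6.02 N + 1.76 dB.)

10 bits

Solving 6.02 N ≥ 58.6 − 1.76: N ≥ 9.442. Round up → N = 10.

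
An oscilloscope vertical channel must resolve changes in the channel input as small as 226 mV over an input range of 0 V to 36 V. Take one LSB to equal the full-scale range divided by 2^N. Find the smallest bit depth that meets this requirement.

8 bits

Full-scale range = 36 V.
36 V / 226 mV = 159.3. Since 2^7 = 128 and 2^8 = 256, N = 8.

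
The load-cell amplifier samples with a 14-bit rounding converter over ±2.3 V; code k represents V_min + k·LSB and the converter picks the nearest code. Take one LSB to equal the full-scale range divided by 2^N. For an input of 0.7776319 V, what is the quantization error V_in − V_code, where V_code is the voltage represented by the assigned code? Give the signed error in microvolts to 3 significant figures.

−78.1 µV

Full-scale range = 2.3 V − (-2.3 V) = 4.6 V. LSB = 4.6 V / 2^14 ≈ 280.8 µV.
(V_in − V_min)/LSB = (0.7776319 − (-2.3)) × 16384/4.6 = 10961.7220 → nearest code k = 10962.
V_code = V_min + k × range/2^14 = -2.3 + 10962 × 4.6/16384 = 0.77770996094 V.
e = 0.7776319 − (0.77770996094) = −78.1 µV.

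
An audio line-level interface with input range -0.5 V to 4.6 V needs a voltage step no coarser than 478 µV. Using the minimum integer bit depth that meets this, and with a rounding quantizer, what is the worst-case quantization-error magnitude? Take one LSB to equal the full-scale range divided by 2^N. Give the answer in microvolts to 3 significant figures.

Span: 4.6 V − (-0.5 V) = 5.1 V.
Need 2^N ≥ 5.1 V / 478 µV = 10670 → N_min = 14.
One LSB is 5.1 V / 16384 = 311.28 µV.
|e|_max = LSB/2 = 156 µV.

156 µV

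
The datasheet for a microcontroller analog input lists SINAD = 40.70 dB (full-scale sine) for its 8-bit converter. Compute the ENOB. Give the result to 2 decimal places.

6.47 bits

Inverting SNR = 6.02 N + 1.76: N_eff = (40.70 − 1.76)/6.02 = 6.4684.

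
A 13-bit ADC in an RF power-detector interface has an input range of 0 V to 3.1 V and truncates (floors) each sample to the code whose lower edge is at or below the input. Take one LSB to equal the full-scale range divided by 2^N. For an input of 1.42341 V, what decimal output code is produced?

3761

Full-scale range = 3.1 V. LSB = 3.1 V / 2^13 ≈ 378.4 µV.
(V_in − V_min) × 2^13/range = (1.42341 − (0)) × 8192/3.1 = 3761.476.
Floor → code = 3761.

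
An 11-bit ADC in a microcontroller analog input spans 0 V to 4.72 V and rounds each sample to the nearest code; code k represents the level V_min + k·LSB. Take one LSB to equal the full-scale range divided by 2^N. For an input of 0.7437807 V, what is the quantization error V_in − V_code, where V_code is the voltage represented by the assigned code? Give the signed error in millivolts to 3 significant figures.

−0.633 mV

Range is 4.72 V. LSB = 4.72 V / 2^11 ≈ 2.305 mV.
Position in LSBs: (0.7437807 − (0)) × 2048/4.72 = 322.7252; rounding gives k = 323.
Reconstructed level: 0 + 323 × 4.72/2048 V = 0.7444140625 V.
Error = V_in − V_code = 0.7437807 − (0.7444140625) = −0.633 mV.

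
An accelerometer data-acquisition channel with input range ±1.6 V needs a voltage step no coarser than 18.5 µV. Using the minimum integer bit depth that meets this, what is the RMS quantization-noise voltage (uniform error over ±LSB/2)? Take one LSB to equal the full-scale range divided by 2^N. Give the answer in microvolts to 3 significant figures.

Range = 1.6 − (-1.6) = 3.2 V.
Levels needed ≥ 3.2/18.5 µV = 173000. 2^18 = 262144 suffices, so N_min = 18.
LSB = 3.2 V / 2^18 = 12.207 µV.
RMS noise = LSB/√12 = 3.52 µV.

3.52 µV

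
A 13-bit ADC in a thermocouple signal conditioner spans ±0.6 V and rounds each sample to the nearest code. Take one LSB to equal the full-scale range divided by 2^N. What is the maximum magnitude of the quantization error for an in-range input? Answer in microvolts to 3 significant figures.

73.2 µV

The full-scale span is 0.6 − (-0.6) = 1.2 V.
One LSB is 1.2 V / 8192 = 146.48 µV.
|e|_max = LSB/2 = 73.2 µV.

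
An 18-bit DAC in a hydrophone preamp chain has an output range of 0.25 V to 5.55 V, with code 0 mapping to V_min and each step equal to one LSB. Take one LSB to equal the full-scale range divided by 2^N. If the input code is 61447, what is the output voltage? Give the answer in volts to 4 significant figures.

Span: 5.55 V − (0.25 V) = 5.3 V. LSB = 5.3 V / 2^18.
V_out = 0.25 + 61447 × (5.3/262144) V
      = 0.25 + 1.24233 = 1.49233 V.

1.492 V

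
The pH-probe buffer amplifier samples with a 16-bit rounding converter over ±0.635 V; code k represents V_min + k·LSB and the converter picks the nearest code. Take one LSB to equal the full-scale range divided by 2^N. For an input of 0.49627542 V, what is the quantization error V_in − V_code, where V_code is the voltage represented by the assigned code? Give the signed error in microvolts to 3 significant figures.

+7.26 µV

Range = 0.635 − (-0.635) = 1.27 V. LSB = 1.27 V / 2^16 ≈ 19.38 µV.
(V_in − V_min)/LSB = (0.49627542 − (-0.635)) × 65536/1.27 = 58377.3747 → nearest code k = 58377.
V_code = V_min + k × range/2^16 = -0.635 + 58377 × 1.27/65536 = 0.49626815796 V.
V_in − V_code = 0.49627542 − (0.49626815796) = +7.26 µV.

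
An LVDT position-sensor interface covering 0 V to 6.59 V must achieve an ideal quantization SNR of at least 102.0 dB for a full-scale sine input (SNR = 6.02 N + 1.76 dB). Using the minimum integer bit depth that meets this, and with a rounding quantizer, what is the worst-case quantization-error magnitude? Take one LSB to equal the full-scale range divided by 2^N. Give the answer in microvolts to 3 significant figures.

V_FS = 6.59 V.
Solving 6.02 N ≥ 102.0 − 1.76: N ≥ 16.651. Round up → N = 17.
One LSB is 6.59 V / 131072 = 50.278 µV.
|e|_max = LSB/2 = 25.1 µV.

25.1 µV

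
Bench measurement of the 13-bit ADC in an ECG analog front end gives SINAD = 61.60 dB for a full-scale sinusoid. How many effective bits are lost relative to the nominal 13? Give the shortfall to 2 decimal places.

3.06 bits

Effective bits = (61.60 − 1.76)/6.02 = 9.9402.
13 − 9.9402 = 3.06 bits below nominal.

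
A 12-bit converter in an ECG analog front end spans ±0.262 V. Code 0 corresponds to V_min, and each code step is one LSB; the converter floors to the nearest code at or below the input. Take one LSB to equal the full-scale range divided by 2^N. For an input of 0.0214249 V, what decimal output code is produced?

The full-scale span is 0.262 − (-0.262) = 0.524 V. LSB = 0.524 V / 2^12 ≈ 127.9 µV.
V_in − V_min = 0.0214249 − (-0.262) = 0.2834249 V.
Divide by LSB: 0.2834249 × 4096/0.524 = 2215.4740.
Truncating gives code 2215.

2215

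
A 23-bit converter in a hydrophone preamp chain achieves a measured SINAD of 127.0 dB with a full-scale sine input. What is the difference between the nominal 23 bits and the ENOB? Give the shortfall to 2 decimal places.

Effective bits = (127.0 − 1.76)/6.02 = 20.8040.
Shortfall = 23 − 20.8040 = 2.1960 bits.

2.20 bits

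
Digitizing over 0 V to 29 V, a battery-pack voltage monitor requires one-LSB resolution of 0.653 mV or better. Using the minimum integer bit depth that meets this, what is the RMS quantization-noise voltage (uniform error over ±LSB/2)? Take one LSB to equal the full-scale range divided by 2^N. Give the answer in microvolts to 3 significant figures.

Range is 29 V.
Need 2^N ≥ 29 V / 0.653 mV = 44410 → N_min = 16.
Step size = 29/65536 V = 442.50 µV.
RMS noise = LSB/√12 = 128 µV.

128 µV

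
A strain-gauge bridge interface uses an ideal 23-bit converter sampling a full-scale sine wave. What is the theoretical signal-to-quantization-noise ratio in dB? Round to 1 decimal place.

140.2 dB

SNR = 6.02·23 + 1.76 = 140.22 dB.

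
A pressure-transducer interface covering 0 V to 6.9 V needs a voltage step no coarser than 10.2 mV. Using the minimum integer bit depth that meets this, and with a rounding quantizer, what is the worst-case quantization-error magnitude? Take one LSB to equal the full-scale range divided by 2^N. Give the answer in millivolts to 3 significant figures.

Range is 6.9 V.
6.9 V / 10.2 mV = 676.5. Since 2^9 = 512 and 2^10 = 1024, N = 10.
LSB = 6.9 V / 2^10 = 6.7383 mV.
Half an LSB is 3.37 mV.

3.37 mV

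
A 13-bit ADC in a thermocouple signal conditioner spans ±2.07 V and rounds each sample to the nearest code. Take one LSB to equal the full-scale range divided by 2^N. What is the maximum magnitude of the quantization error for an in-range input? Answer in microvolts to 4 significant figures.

Range = 2.07 − (-2.07) = 4.14 V.
One LSB is 4.14 V / 8192 = 0.505371 mV.
|e|_max = LSB/2 = 252.7 µV.

252.7 µV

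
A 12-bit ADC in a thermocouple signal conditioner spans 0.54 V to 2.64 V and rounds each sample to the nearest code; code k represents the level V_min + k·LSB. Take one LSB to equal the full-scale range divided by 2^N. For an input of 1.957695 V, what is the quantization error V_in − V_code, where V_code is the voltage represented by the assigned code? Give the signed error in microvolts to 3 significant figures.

+92.5 µV

Range = 2.64 − (0.54) = 2.1 V. LSB = 2.1 V / 2^12 ≈ 0.5127 mV.
(V_in − V_min)/LSB = (1.957695 − (0.54)) × 4096/2.1 = 2765.1803 → nearest code k = 2765.
V_code = 0.54 + (2765/4096) × 2.1 = 1.957602539 V.
V_in − V_code = 1.957695 − (1.957602539) = +92.5 µV.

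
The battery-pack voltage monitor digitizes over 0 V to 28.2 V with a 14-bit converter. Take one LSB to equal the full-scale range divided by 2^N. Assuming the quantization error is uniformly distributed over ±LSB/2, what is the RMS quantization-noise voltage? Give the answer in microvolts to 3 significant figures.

497 µV

Range is 28.2 V.
LSB = 28.2 V ÷ 2^14 = 28.2/16384 V = 1.7212 mV.
For a uniform distribution on [−LSB/2, +LSB/2], V_rms = LSB/√12 = 1.7212 mV/3.4641 = 497 µV.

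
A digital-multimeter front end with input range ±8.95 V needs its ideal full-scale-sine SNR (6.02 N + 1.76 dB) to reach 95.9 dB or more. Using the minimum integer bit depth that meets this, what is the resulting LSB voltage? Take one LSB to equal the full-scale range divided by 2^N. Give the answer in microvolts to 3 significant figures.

273 µV

Full-scale range = 8.95 V − (-8.95 V) = 17.9 V.
Required N = ⌈(95.9 − 1.76)/6.02⌉ = ⌈15.638⌉ = 16.
Step size = 17.9/65536 V = 273 µV.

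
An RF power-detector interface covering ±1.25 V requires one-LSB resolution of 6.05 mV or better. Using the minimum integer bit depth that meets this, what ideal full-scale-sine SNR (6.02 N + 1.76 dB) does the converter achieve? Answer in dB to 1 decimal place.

55.9 dB

The full-scale span is 1.25 − (-1.25) = 2.5 V.
2.5 V / 6.05 mV = 413.2. Since 2^8 = 256 and 2^9 = 512, N = 9.
SNR = 6.02 × 9 + 1.76 = 55.94 dB.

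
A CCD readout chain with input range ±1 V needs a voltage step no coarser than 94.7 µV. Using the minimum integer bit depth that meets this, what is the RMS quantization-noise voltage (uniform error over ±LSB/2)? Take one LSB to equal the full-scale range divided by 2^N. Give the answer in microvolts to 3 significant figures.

17.6 µV

Range = 1 − (-1) = 2 V.
2 V / 94.7 µV = 21120. Since 2^14 = 16384 and 2^15 = 32768, N = 15.
Step size = 2/32768 V = 61.035 µV.
σ_q = LSB/√12 = 61.035 µV/3.4641 = 17.6 µV.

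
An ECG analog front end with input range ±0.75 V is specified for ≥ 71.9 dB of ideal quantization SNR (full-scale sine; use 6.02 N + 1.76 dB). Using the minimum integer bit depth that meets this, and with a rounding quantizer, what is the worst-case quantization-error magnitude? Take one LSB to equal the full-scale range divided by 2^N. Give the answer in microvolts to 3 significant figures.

Span: 0.75 V − (-0.75 V) = 1.5 V.
Required N = ⌈(71.9 − 1.76)/6.02⌉ = ⌈11.651⌉ = 12.
One LSB is 1.5 V / 4096 = 366.21 µV.
Half an LSB is 183 µV.

183 µV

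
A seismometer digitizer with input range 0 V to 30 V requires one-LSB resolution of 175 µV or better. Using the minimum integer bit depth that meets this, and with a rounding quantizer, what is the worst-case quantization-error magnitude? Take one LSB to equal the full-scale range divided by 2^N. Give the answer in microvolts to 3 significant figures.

57.2 µV

V_FS = 30 V.
Required number of levels: 30/175 µV = 171430; smallest N with 2^N ≥ that is 18.
Step size = 30/262144 V = 114.44 µV.
|e|_max = LSB/2 = 57.2 µV.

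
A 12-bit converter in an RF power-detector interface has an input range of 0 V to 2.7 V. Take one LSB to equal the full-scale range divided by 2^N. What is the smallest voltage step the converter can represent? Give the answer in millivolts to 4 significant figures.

0.6592 mV

V_FS = 2.7 V.
There are 2^12 = 4096 steps.
One LSB is 2.7 V / 4096 = 0.6592 mV.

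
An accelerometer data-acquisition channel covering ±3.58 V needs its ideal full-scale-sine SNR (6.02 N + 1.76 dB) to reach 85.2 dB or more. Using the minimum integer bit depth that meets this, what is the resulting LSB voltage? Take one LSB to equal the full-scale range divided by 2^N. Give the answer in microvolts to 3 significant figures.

Span: 3.58 V − (-3.58 V) = 7.16 V.
N ≥ (85.2 − 1.76)/6.02 = 13.860 → N_min = 14.
One LSB is 7.16 V / 16384 = 437 µV.

437 µV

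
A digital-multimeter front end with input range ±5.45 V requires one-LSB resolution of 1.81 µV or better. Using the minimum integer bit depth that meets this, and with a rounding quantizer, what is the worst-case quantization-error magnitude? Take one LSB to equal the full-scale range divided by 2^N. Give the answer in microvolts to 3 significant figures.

0.650 µV

Range = 5.45 − (-5.45) = 10.9 V.
Need 2^N ≥ 10.9 V / 1.81 µV = 6.022e6 → N_min = 23.
One LSB is 10.9 V / 8388608 = 1.2994 µV.
|e|_max = LSB/2 = 0.650 µV.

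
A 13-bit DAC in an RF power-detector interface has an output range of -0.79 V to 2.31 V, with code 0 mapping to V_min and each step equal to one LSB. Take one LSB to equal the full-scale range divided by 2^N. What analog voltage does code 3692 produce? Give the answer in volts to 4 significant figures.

Full-scale range = 2.31 V − (-0.79 V) = 3.1 V. LSB = 3.1 V / 2^13.
Output = V_min + (3692/8192) × range = -0.79 + 0.450684 × 3.1 V
      = -0.79 + 1.39712 = 0.607119 V.

0.6071 V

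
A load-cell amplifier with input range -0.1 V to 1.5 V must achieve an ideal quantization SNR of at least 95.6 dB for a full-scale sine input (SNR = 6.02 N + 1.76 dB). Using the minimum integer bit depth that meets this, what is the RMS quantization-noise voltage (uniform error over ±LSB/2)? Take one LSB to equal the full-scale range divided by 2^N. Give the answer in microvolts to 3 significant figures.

7.05 µV

The full-scale span is 1.5 − (-0.1) = 1.6 V.
6.02 N + 1.76 ≥ 95.6 gives N ≥ 15.588, so the minimum integer is 16.
One LSB is 1.6 V / 65536 = 24.414 µV.
RMS noise = LSB/√12 = 7.05 µV.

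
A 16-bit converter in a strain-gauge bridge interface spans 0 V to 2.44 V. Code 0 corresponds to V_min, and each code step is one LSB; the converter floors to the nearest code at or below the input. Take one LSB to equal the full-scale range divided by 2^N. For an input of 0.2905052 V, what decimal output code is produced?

7802

Span = 2.44 V. LSB = 2.44 V / 2^16 ≈ 37.23 µV.
(V_in − V_min) × 2^16/range = (0.2905052 − (0)) × 65536/2.44 = 7802.684.
Floor → code = 7802.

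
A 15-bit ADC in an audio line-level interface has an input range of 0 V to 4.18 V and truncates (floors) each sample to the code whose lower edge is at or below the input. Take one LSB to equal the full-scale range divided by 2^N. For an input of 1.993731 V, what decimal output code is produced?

Full-scale range = 4.18 V. LSB = 4.18 V / 2^15 ≈ 127.6 µV.
code = ⌊(V_in − V_min)/LSB⌋ = ⌊(V_in − V_min) × 2^15 / range⌋
     = ⌊(1.993731 − (0)) × 32768 / 4.18⌋ = ⌊1.993731 × 32768/4.18⌋
     = ⌊15629.325⌋ = 15629.

15629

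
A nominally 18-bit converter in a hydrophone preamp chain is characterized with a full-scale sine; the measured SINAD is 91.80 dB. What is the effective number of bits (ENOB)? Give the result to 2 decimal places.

ENOB = (91.80 − 1.76)/6.02 = 14.9568 bits.

14.96 bits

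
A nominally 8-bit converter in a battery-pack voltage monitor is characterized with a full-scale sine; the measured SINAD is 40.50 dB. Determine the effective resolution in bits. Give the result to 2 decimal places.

ENOB = (40.50 − 1.76)/6.02 = 6.4352 bits.

6.44 bits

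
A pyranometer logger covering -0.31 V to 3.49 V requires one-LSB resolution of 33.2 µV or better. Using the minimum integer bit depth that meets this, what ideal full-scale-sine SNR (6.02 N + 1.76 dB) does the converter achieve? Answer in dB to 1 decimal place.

104.1 dB

Span: 3.49 V − (-0.31 V) = 3.8 V.
Need 2^N ≥ 3.8 V / 33.2 µV = 114500 → N_min = 17.
SNR = 6.02 × 17 + 1.76 = 104.10 dB.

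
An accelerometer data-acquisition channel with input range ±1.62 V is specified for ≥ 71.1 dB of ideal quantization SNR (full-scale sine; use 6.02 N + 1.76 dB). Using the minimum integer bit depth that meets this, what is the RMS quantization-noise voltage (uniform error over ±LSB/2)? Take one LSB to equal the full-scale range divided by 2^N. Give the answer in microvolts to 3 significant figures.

Span: 1.62 V − (-1.62 V) = 3.24 V.
Solving 6.02 N ≥ 71.1 − 1.76: N ≥ 11.518. Round up → N = 12.
LSB = 3.24 V / 2^12 = 0.79102 mV.
V_rms = LSB/√12 = 228 µV.

228 µV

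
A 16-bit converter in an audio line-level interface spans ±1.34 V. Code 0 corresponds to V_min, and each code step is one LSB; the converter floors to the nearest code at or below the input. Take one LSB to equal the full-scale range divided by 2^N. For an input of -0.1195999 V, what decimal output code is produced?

Full-scale range = 1.34 V − (-1.34 V) = 2.68 V. LSB = 2.68 V / 2^16 ≈ 40.89 µV.
code = ⌊(V_in − V_min)/LSB⌋ = ⌊(V_in − V_min) × 2^16 / range⌋
     = ⌊(-0.1195999 − (-1.34)) × 65536 / 2.68⌋ = ⌊1.2204001 × 65536/2.68⌋
     = ⌊29843.336⌋ = 29843.

29843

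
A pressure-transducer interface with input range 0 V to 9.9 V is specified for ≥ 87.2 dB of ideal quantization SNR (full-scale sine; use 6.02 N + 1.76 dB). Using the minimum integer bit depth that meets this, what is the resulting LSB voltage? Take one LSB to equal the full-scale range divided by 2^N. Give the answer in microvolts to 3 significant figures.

302 µV

Range is 9.9 V.
N ≥ (87.2 − 1.76)/6.02 = 14.193 → N_min = 15.
LSB = 9.9 V ÷ 2^15 = 9.9/32768 V = 302 µV.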